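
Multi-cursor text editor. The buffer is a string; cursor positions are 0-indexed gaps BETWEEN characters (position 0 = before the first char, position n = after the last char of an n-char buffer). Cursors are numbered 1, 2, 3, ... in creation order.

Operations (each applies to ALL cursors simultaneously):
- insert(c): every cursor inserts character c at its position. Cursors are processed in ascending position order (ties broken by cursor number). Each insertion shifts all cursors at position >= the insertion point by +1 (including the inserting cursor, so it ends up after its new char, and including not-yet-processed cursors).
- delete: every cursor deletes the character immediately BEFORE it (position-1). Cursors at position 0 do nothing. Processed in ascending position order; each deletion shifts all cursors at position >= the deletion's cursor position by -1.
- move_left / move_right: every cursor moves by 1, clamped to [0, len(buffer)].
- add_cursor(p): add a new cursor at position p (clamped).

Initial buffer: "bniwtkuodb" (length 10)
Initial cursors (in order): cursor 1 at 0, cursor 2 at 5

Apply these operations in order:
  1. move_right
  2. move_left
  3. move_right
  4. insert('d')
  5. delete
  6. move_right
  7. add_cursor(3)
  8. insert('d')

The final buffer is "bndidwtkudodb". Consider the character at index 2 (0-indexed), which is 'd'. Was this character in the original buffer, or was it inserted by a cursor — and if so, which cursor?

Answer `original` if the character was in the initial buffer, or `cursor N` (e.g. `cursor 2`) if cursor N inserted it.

Answer: cursor 1

Derivation:
After op 1 (move_right): buffer="bniwtkuodb" (len 10), cursors c1@1 c2@6, authorship ..........
After op 2 (move_left): buffer="bniwtkuodb" (len 10), cursors c1@0 c2@5, authorship ..........
After op 3 (move_right): buffer="bniwtkuodb" (len 10), cursors c1@1 c2@6, authorship ..........
After op 4 (insert('d')): buffer="bdniwtkduodb" (len 12), cursors c1@2 c2@8, authorship .1.....2....
After op 5 (delete): buffer="bniwtkuodb" (len 10), cursors c1@1 c2@6, authorship ..........
After op 6 (move_right): buffer="bniwtkuodb" (len 10), cursors c1@2 c2@7, authorship ..........
After op 7 (add_cursor(3)): buffer="bniwtkuodb" (len 10), cursors c1@2 c3@3 c2@7, authorship ..........
After op 8 (insert('d')): buffer="bndidwtkudodb" (len 13), cursors c1@3 c3@5 c2@10, authorship ..1.3....2...
Authorship (.=original, N=cursor N): . . 1 . 3 . . . . 2 . . .
Index 2: author = 1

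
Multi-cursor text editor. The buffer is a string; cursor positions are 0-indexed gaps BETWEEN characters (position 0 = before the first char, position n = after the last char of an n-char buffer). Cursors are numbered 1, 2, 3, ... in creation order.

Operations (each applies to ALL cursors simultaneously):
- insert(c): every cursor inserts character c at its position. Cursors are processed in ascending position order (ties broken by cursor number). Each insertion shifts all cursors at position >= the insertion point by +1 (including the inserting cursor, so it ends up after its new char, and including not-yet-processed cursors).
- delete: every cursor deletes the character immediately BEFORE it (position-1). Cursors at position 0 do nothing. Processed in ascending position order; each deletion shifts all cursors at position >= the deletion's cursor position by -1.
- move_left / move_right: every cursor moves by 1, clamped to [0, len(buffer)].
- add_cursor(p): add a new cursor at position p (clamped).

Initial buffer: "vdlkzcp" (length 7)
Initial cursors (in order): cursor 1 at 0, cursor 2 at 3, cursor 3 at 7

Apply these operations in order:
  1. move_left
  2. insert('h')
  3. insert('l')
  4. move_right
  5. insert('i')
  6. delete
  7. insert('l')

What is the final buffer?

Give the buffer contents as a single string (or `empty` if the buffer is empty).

After op 1 (move_left): buffer="vdlkzcp" (len 7), cursors c1@0 c2@2 c3@6, authorship .......
After op 2 (insert('h')): buffer="hvdhlkzchp" (len 10), cursors c1@1 c2@4 c3@9, authorship 1..2....3.
After op 3 (insert('l')): buffer="hlvdhllkzchlp" (len 13), cursors c1@2 c2@6 c3@12, authorship 11..22....33.
After op 4 (move_right): buffer="hlvdhllkzchlp" (len 13), cursors c1@3 c2@7 c3@13, authorship 11..22....33.
After op 5 (insert('i')): buffer="hlvidhllikzchlpi" (len 16), cursors c1@4 c2@9 c3@16, authorship 11.1.22.2...33.3
After op 6 (delete): buffer="hlvdhllkzchlp" (len 13), cursors c1@3 c2@7 c3@13, authorship 11..22....33.
After op 7 (insert('l')): buffer="hlvldhlllkzchlpl" (len 16), cursors c1@4 c2@9 c3@16, authorship 11.1.22.2...33.3

Answer: hlvldhlllkzchlpl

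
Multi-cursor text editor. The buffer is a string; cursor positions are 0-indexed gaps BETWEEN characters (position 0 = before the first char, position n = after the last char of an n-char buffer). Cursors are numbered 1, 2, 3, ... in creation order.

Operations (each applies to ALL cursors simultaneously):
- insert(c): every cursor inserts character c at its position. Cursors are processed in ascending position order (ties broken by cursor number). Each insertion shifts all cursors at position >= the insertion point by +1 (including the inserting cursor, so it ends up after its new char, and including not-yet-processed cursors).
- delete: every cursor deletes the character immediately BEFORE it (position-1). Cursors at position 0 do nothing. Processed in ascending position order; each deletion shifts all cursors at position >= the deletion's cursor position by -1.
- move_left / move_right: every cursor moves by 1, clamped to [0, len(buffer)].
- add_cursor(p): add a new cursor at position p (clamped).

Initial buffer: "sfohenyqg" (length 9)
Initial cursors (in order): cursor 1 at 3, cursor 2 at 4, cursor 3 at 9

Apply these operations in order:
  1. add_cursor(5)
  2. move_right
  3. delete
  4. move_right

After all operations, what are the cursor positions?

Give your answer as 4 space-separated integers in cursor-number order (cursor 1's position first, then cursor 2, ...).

Answer: 4 4 5 4

Derivation:
After op 1 (add_cursor(5)): buffer="sfohenyqg" (len 9), cursors c1@3 c2@4 c4@5 c3@9, authorship .........
After op 2 (move_right): buffer="sfohenyqg" (len 9), cursors c1@4 c2@5 c4@6 c3@9, authorship .........
After op 3 (delete): buffer="sfoyq" (len 5), cursors c1@3 c2@3 c4@3 c3@5, authorship .....
After op 4 (move_right): buffer="sfoyq" (len 5), cursors c1@4 c2@4 c4@4 c3@5, authorship .....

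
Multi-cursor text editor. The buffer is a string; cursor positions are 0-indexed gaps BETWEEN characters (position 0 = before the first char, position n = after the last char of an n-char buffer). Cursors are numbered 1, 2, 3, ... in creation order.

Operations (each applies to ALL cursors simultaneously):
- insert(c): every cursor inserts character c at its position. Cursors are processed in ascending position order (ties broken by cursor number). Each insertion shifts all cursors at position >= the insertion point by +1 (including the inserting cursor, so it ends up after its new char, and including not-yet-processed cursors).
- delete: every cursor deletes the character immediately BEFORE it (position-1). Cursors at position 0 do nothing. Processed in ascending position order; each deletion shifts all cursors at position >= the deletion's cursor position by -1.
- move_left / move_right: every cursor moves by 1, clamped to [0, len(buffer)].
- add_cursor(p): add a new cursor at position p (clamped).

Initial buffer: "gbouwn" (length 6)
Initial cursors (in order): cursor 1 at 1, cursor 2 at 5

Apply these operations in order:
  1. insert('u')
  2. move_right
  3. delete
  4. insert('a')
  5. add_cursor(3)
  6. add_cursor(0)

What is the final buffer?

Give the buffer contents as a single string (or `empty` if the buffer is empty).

Answer: guaouwua

Derivation:
After op 1 (insert('u')): buffer="gubouwun" (len 8), cursors c1@2 c2@7, authorship .1....2.
After op 2 (move_right): buffer="gubouwun" (len 8), cursors c1@3 c2@8, authorship .1....2.
After op 3 (delete): buffer="guouwu" (len 6), cursors c1@2 c2@6, authorship .1...2
After op 4 (insert('a')): buffer="guaouwua" (len 8), cursors c1@3 c2@8, authorship .11...22
After op 5 (add_cursor(3)): buffer="guaouwua" (len 8), cursors c1@3 c3@3 c2@8, authorship .11...22
After op 6 (add_cursor(0)): buffer="guaouwua" (len 8), cursors c4@0 c1@3 c3@3 c2@8, authorship .11...22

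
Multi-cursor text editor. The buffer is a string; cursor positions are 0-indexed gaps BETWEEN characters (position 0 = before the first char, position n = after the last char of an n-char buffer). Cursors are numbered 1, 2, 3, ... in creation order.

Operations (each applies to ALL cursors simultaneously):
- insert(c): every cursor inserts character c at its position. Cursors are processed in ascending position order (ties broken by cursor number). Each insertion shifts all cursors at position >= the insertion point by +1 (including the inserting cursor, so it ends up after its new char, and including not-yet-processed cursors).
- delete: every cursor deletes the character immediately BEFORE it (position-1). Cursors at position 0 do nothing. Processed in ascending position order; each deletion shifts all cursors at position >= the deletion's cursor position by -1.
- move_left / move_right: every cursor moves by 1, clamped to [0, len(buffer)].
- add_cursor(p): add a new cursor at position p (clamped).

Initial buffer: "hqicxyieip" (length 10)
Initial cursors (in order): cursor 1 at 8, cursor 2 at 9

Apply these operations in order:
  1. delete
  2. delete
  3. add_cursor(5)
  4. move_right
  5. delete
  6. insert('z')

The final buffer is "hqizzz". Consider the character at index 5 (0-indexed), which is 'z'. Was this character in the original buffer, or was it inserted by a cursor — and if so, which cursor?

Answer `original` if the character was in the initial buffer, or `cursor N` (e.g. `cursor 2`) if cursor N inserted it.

Answer: cursor 3

Derivation:
After op 1 (delete): buffer="hqicxyip" (len 8), cursors c1@7 c2@7, authorship ........
After op 2 (delete): buffer="hqicxp" (len 6), cursors c1@5 c2@5, authorship ......
After op 3 (add_cursor(5)): buffer="hqicxp" (len 6), cursors c1@5 c2@5 c3@5, authorship ......
After op 4 (move_right): buffer="hqicxp" (len 6), cursors c1@6 c2@6 c3@6, authorship ......
After op 5 (delete): buffer="hqi" (len 3), cursors c1@3 c2@3 c3@3, authorship ...
After op 6 (insert('z')): buffer="hqizzz" (len 6), cursors c1@6 c2@6 c3@6, authorship ...123
Authorship (.=original, N=cursor N): . . . 1 2 3
Index 5: author = 3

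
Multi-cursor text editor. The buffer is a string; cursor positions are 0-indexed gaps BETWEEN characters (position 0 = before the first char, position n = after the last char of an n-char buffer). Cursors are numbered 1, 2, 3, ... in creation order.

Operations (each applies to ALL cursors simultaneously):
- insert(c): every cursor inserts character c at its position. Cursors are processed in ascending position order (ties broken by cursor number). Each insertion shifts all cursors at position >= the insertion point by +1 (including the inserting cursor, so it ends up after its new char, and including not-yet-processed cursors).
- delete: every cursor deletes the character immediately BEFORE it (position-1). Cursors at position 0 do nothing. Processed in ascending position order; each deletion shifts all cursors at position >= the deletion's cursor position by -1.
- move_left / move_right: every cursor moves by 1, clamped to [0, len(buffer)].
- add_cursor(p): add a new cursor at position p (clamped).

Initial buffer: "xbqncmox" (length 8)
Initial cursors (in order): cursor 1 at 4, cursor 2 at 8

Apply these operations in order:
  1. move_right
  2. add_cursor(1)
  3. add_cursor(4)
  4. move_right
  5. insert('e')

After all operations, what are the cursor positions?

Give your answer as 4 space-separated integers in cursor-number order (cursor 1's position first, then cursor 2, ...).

After op 1 (move_right): buffer="xbqncmox" (len 8), cursors c1@5 c2@8, authorship ........
After op 2 (add_cursor(1)): buffer="xbqncmox" (len 8), cursors c3@1 c1@5 c2@8, authorship ........
After op 3 (add_cursor(4)): buffer="xbqncmox" (len 8), cursors c3@1 c4@4 c1@5 c2@8, authorship ........
After op 4 (move_right): buffer="xbqncmox" (len 8), cursors c3@2 c4@5 c1@6 c2@8, authorship ........
After op 5 (insert('e')): buffer="xbeqncemeoxe" (len 12), cursors c3@3 c4@7 c1@9 c2@12, authorship ..3...4.1..2

Answer: 9 12 3 7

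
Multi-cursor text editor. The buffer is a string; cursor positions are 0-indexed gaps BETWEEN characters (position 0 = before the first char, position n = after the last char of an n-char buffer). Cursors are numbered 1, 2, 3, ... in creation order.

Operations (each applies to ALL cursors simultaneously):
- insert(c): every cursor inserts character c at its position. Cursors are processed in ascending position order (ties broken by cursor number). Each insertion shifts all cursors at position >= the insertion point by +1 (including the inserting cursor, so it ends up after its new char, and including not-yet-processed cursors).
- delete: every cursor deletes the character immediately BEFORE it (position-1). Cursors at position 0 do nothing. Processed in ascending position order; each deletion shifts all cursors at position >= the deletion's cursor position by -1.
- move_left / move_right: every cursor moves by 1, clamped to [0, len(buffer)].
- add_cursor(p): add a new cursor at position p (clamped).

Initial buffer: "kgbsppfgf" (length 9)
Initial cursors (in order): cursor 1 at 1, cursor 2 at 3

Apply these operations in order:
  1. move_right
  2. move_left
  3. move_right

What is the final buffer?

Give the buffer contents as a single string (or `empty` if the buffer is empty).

Answer: kgbsppfgf

Derivation:
After op 1 (move_right): buffer="kgbsppfgf" (len 9), cursors c1@2 c2@4, authorship .........
After op 2 (move_left): buffer="kgbsppfgf" (len 9), cursors c1@1 c2@3, authorship .........
After op 3 (move_right): buffer="kgbsppfgf" (len 9), cursors c1@2 c2@4, authorship .........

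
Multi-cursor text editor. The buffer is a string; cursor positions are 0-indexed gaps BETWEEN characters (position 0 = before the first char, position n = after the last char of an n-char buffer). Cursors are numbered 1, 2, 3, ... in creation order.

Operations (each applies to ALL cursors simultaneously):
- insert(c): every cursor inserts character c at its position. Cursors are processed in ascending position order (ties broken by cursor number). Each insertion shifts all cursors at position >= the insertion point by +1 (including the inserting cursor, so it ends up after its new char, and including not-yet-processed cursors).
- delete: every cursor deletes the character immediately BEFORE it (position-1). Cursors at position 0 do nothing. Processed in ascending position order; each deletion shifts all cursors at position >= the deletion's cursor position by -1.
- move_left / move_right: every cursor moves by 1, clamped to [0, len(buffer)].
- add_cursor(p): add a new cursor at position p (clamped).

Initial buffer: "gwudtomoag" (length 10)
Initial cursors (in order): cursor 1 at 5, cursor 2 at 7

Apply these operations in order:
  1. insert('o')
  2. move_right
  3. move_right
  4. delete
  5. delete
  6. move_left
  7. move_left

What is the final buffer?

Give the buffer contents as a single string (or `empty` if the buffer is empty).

Answer: gwudtoog

Derivation:
After op 1 (insert('o')): buffer="gwudtoomooag" (len 12), cursors c1@6 c2@9, authorship .....1..2...
After op 2 (move_right): buffer="gwudtoomooag" (len 12), cursors c1@7 c2@10, authorship .....1..2...
After op 3 (move_right): buffer="gwudtoomooag" (len 12), cursors c1@8 c2@11, authorship .....1..2...
After op 4 (delete): buffer="gwudtoooog" (len 10), cursors c1@7 c2@9, authorship .....1.2..
After op 5 (delete): buffer="gwudtoog" (len 8), cursors c1@6 c2@7, authorship .....12.
After op 6 (move_left): buffer="gwudtoog" (len 8), cursors c1@5 c2@6, authorship .....12.
After op 7 (move_left): buffer="gwudtoog" (len 8), cursors c1@4 c2@5, authorship .....12.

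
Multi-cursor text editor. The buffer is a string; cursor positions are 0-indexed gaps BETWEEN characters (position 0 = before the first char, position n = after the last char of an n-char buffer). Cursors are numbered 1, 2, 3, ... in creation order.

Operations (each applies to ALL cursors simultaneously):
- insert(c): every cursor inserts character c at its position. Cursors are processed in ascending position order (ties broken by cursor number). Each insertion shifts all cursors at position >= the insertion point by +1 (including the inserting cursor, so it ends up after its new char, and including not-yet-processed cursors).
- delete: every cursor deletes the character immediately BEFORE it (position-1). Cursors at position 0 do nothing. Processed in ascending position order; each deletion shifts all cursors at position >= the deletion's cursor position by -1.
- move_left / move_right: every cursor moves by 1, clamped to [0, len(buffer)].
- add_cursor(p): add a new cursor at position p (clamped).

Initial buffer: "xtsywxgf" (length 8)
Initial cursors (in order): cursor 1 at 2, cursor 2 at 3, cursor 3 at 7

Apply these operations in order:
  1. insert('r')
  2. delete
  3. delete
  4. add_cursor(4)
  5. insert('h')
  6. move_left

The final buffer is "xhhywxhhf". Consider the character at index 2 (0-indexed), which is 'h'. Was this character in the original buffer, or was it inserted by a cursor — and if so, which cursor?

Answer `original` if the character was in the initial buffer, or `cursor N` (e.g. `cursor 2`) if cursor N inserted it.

Answer: cursor 2

Derivation:
After op 1 (insert('r')): buffer="xtrsrywxgrf" (len 11), cursors c1@3 c2@5 c3@10, authorship ..1.2....3.
After op 2 (delete): buffer="xtsywxgf" (len 8), cursors c1@2 c2@3 c3@7, authorship ........
After op 3 (delete): buffer="xywxf" (len 5), cursors c1@1 c2@1 c3@4, authorship .....
After op 4 (add_cursor(4)): buffer="xywxf" (len 5), cursors c1@1 c2@1 c3@4 c4@4, authorship .....
After op 5 (insert('h')): buffer="xhhywxhhf" (len 9), cursors c1@3 c2@3 c3@8 c4@8, authorship .12...34.
After op 6 (move_left): buffer="xhhywxhhf" (len 9), cursors c1@2 c2@2 c3@7 c4@7, authorship .12...34.
Authorship (.=original, N=cursor N): . 1 2 . . . 3 4 .
Index 2: author = 2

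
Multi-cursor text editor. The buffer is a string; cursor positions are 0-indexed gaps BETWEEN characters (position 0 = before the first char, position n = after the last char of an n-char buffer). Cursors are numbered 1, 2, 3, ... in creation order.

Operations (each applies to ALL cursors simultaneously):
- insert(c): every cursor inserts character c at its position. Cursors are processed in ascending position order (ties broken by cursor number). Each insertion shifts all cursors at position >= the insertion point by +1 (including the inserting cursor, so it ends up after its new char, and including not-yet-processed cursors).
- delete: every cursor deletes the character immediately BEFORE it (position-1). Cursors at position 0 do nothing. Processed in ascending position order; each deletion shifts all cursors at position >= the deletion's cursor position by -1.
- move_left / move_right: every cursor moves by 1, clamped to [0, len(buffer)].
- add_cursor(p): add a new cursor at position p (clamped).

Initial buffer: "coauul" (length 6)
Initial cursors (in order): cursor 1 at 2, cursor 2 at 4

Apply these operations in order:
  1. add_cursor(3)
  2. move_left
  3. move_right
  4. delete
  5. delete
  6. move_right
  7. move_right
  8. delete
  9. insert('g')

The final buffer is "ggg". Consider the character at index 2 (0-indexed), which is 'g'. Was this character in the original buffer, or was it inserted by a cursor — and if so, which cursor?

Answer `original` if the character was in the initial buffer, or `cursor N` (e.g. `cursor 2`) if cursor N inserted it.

After op 1 (add_cursor(3)): buffer="coauul" (len 6), cursors c1@2 c3@3 c2@4, authorship ......
After op 2 (move_left): buffer="coauul" (len 6), cursors c1@1 c3@2 c2@3, authorship ......
After op 3 (move_right): buffer="coauul" (len 6), cursors c1@2 c3@3 c2@4, authorship ......
After op 4 (delete): buffer="cul" (len 3), cursors c1@1 c2@1 c3@1, authorship ...
After op 5 (delete): buffer="ul" (len 2), cursors c1@0 c2@0 c3@0, authorship ..
After op 6 (move_right): buffer="ul" (len 2), cursors c1@1 c2@1 c3@1, authorship ..
After op 7 (move_right): buffer="ul" (len 2), cursors c1@2 c2@2 c3@2, authorship ..
After op 8 (delete): buffer="" (len 0), cursors c1@0 c2@0 c3@0, authorship 
After op 9 (insert('g')): buffer="ggg" (len 3), cursors c1@3 c2@3 c3@3, authorship 123
Authorship (.=original, N=cursor N): 1 2 3
Index 2: author = 3

Answer: cursor 3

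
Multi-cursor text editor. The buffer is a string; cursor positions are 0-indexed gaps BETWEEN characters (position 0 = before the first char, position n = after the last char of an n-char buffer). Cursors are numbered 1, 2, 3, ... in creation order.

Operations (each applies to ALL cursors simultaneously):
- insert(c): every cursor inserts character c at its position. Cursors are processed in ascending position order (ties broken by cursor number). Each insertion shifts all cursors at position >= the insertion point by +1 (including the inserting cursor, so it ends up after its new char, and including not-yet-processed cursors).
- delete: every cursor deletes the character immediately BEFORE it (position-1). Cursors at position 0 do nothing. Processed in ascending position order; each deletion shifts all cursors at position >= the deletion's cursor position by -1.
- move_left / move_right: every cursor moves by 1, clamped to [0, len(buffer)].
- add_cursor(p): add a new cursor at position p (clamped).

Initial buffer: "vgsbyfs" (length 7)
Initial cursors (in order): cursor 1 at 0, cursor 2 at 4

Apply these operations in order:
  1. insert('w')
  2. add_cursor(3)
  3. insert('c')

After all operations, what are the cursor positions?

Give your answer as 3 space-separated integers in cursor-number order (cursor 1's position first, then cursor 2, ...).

After op 1 (insert('w')): buffer="wvgsbwyfs" (len 9), cursors c1@1 c2@6, authorship 1....2...
After op 2 (add_cursor(3)): buffer="wvgsbwyfs" (len 9), cursors c1@1 c3@3 c2@6, authorship 1....2...
After op 3 (insert('c')): buffer="wcvgcsbwcyfs" (len 12), cursors c1@2 c3@5 c2@9, authorship 11..3..22...

Answer: 2 9 5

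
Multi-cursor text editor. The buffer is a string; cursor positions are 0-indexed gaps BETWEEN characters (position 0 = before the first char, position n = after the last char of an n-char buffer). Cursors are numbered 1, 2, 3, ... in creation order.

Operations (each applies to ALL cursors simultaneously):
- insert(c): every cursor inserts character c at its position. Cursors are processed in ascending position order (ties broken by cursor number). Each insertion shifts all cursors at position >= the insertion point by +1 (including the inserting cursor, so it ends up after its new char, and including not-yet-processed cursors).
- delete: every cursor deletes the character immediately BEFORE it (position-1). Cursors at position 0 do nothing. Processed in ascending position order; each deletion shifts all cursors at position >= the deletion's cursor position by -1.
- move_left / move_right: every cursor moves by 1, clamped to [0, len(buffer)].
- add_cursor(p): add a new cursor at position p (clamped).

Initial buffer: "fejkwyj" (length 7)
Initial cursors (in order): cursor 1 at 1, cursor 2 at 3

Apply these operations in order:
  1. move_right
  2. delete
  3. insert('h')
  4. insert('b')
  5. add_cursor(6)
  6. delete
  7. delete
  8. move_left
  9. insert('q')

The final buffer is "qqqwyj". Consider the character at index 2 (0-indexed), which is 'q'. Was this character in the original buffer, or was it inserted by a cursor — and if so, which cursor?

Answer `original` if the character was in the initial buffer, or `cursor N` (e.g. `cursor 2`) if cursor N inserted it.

After op 1 (move_right): buffer="fejkwyj" (len 7), cursors c1@2 c2@4, authorship .......
After op 2 (delete): buffer="fjwyj" (len 5), cursors c1@1 c2@2, authorship .....
After op 3 (insert('h')): buffer="fhjhwyj" (len 7), cursors c1@2 c2@4, authorship .1.2...
After op 4 (insert('b')): buffer="fhbjhbwyj" (len 9), cursors c1@3 c2@6, authorship .11.22...
After op 5 (add_cursor(6)): buffer="fhbjhbwyj" (len 9), cursors c1@3 c2@6 c3@6, authorship .11.22...
After op 6 (delete): buffer="fhjwyj" (len 6), cursors c1@2 c2@3 c3@3, authorship .1....
After op 7 (delete): buffer="wyj" (len 3), cursors c1@0 c2@0 c3@0, authorship ...
After op 8 (move_left): buffer="wyj" (len 3), cursors c1@0 c2@0 c3@0, authorship ...
After op 9 (insert('q')): buffer="qqqwyj" (len 6), cursors c1@3 c2@3 c3@3, authorship 123...
Authorship (.=original, N=cursor N): 1 2 3 . . .
Index 2: author = 3

Answer: cursor 3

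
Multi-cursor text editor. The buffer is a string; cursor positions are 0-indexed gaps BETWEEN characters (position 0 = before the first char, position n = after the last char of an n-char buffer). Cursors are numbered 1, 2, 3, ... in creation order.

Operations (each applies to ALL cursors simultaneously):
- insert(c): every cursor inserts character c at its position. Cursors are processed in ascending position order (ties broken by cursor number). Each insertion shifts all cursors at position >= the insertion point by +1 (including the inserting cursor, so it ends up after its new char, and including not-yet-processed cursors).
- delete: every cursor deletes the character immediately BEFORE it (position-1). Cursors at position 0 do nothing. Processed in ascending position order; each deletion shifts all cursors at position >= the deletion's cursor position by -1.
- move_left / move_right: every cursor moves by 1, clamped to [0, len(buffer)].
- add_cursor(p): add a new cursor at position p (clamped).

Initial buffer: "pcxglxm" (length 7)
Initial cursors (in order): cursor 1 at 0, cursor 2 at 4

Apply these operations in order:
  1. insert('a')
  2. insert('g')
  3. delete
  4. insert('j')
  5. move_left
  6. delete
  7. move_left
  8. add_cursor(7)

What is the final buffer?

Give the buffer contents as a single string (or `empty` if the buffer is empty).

Answer: jpcxgjlxm

Derivation:
After op 1 (insert('a')): buffer="apcxgalxm" (len 9), cursors c1@1 c2@6, authorship 1....2...
After op 2 (insert('g')): buffer="agpcxgaglxm" (len 11), cursors c1@2 c2@8, authorship 11....22...
After op 3 (delete): buffer="apcxgalxm" (len 9), cursors c1@1 c2@6, authorship 1....2...
After op 4 (insert('j')): buffer="ajpcxgajlxm" (len 11), cursors c1@2 c2@8, authorship 11....22...
After op 5 (move_left): buffer="ajpcxgajlxm" (len 11), cursors c1@1 c2@7, authorship 11....22...
After op 6 (delete): buffer="jpcxgjlxm" (len 9), cursors c1@0 c2@5, authorship 1....2...
After op 7 (move_left): buffer="jpcxgjlxm" (len 9), cursors c1@0 c2@4, authorship 1....2...
After op 8 (add_cursor(7)): buffer="jpcxgjlxm" (len 9), cursors c1@0 c2@4 c3@7, authorship 1....2...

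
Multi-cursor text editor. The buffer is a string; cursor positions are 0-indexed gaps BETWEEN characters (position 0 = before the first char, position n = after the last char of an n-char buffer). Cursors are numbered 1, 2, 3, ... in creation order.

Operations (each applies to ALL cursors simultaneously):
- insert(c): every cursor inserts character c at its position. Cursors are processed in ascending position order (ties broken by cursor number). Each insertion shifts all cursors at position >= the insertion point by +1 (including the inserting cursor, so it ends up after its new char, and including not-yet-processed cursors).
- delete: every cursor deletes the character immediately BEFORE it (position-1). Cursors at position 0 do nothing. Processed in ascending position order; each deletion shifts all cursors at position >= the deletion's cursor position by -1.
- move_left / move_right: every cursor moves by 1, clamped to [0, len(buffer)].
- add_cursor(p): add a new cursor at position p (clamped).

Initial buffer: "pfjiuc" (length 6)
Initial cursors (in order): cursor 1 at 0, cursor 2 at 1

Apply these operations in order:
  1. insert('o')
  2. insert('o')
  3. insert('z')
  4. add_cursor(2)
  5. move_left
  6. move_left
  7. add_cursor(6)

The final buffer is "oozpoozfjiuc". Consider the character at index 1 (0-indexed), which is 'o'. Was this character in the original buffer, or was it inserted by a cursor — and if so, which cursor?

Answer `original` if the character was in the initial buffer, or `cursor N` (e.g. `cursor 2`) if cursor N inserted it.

Answer: cursor 1

Derivation:
After op 1 (insert('o')): buffer="opofjiuc" (len 8), cursors c1@1 c2@3, authorship 1.2.....
After op 2 (insert('o')): buffer="oopoofjiuc" (len 10), cursors c1@2 c2@5, authorship 11.22.....
After op 3 (insert('z')): buffer="oozpoozfjiuc" (len 12), cursors c1@3 c2@7, authorship 111.222.....
After op 4 (add_cursor(2)): buffer="oozpoozfjiuc" (len 12), cursors c3@2 c1@3 c2@7, authorship 111.222.....
After op 5 (move_left): buffer="oozpoozfjiuc" (len 12), cursors c3@1 c1@2 c2@6, authorship 111.222.....
After op 6 (move_left): buffer="oozpoozfjiuc" (len 12), cursors c3@0 c1@1 c2@5, authorship 111.222.....
After op 7 (add_cursor(6)): buffer="oozpoozfjiuc" (len 12), cursors c3@0 c1@1 c2@5 c4@6, authorship 111.222.....
Authorship (.=original, N=cursor N): 1 1 1 . 2 2 2 . . . . .
Index 1: author = 1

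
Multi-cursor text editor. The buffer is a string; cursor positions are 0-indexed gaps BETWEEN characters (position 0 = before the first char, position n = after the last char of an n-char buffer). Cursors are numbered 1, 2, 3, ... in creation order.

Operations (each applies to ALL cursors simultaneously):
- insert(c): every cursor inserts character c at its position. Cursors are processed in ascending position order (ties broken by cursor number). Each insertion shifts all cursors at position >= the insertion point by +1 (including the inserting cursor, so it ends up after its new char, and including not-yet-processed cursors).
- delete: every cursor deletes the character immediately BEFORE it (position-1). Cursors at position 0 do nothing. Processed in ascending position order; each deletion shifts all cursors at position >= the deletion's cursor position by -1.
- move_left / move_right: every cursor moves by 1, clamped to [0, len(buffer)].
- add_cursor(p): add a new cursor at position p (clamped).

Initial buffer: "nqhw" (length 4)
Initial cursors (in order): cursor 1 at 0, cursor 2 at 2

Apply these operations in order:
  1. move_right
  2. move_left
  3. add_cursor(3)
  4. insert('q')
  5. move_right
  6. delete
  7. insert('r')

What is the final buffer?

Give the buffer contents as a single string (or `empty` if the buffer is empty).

After op 1 (move_right): buffer="nqhw" (len 4), cursors c1@1 c2@3, authorship ....
After op 2 (move_left): buffer="nqhw" (len 4), cursors c1@0 c2@2, authorship ....
After op 3 (add_cursor(3)): buffer="nqhw" (len 4), cursors c1@0 c2@2 c3@3, authorship ....
After op 4 (insert('q')): buffer="qnqqhqw" (len 7), cursors c1@1 c2@4 c3@6, authorship 1..2.3.
After op 5 (move_right): buffer="qnqqhqw" (len 7), cursors c1@2 c2@5 c3@7, authorship 1..2.3.
After op 6 (delete): buffer="qqqq" (len 4), cursors c1@1 c2@3 c3@4, authorship 1.23
After op 7 (insert('r')): buffer="qrqqrqr" (len 7), cursors c1@2 c2@5 c3@7, authorship 11.2233

Answer: qrqqrqr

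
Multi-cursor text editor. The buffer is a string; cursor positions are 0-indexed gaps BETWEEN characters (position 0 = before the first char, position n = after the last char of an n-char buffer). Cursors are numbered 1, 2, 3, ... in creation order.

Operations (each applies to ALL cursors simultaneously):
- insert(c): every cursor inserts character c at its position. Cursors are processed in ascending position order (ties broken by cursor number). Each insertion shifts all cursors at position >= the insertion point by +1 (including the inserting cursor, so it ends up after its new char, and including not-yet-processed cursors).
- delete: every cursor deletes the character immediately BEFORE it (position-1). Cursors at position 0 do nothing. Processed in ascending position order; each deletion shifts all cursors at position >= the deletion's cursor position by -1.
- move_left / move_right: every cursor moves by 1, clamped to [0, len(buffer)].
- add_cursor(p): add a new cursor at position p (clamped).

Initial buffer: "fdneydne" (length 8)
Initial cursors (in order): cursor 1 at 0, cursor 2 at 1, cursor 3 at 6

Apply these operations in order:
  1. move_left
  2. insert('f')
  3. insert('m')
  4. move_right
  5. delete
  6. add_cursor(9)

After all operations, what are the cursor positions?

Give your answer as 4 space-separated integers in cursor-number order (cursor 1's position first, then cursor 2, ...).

Answer: 3 3 9 9

Derivation:
After op 1 (move_left): buffer="fdneydne" (len 8), cursors c1@0 c2@0 c3@5, authorship ........
After op 2 (insert('f')): buffer="fffdneyfdne" (len 11), cursors c1@2 c2@2 c3@8, authorship 12.....3...
After op 3 (insert('m')): buffer="ffmmfdneyfmdne" (len 14), cursors c1@4 c2@4 c3@11, authorship 1212.....33...
After op 4 (move_right): buffer="ffmmfdneyfmdne" (len 14), cursors c1@5 c2@5 c3@12, authorship 1212.....33...
After op 5 (delete): buffer="ffmdneyfmne" (len 11), cursors c1@3 c2@3 c3@9, authorship 121....33..
After op 6 (add_cursor(9)): buffer="ffmdneyfmne" (len 11), cursors c1@3 c2@3 c3@9 c4@9, authorship 121....33..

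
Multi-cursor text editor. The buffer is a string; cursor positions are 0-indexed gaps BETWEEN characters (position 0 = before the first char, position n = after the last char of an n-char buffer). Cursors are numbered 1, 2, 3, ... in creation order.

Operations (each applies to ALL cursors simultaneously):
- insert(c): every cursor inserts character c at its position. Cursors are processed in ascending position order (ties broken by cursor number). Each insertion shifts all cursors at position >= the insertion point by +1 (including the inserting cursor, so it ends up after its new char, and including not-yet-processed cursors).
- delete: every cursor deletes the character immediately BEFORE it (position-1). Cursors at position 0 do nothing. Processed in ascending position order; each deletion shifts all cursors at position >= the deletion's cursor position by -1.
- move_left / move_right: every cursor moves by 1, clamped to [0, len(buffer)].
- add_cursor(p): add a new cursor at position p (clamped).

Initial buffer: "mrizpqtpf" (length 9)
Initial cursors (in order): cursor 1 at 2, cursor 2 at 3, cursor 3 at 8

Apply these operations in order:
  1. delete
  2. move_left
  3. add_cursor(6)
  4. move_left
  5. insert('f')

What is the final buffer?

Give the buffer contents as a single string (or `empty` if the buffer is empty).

After op 1 (delete): buffer="mzpqtf" (len 6), cursors c1@1 c2@1 c3@5, authorship ......
After op 2 (move_left): buffer="mzpqtf" (len 6), cursors c1@0 c2@0 c3@4, authorship ......
After op 3 (add_cursor(6)): buffer="mzpqtf" (len 6), cursors c1@0 c2@0 c3@4 c4@6, authorship ......
After op 4 (move_left): buffer="mzpqtf" (len 6), cursors c1@0 c2@0 c3@3 c4@5, authorship ......
After op 5 (insert('f')): buffer="ffmzpfqtff" (len 10), cursors c1@2 c2@2 c3@6 c4@9, authorship 12...3..4.

Answer: ffmzpfqtff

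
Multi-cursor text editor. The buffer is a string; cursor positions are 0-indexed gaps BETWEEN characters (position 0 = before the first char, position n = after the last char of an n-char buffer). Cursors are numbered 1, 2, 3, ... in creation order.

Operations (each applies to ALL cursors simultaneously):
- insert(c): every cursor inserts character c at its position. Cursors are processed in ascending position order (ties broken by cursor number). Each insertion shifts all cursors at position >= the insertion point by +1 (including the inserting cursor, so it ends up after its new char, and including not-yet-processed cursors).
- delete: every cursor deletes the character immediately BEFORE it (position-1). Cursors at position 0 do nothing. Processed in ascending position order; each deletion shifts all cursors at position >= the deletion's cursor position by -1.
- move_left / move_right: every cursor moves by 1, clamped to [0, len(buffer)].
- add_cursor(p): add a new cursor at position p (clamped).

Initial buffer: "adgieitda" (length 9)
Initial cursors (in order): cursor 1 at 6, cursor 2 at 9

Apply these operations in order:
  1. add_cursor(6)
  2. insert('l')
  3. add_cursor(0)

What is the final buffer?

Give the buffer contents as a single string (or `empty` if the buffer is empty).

After op 1 (add_cursor(6)): buffer="adgieitda" (len 9), cursors c1@6 c3@6 c2@9, authorship .........
After op 2 (insert('l')): buffer="adgieilltdal" (len 12), cursors c1@8 c3@8 c2@12, authorship ......13...2
After op 3 (add_cursor(0)): buffer="adgieilltdal" (len 12), cursors c4@0 c1@8 c3@8 c2@12, authorship ......13...2

Answer: adgieilltdal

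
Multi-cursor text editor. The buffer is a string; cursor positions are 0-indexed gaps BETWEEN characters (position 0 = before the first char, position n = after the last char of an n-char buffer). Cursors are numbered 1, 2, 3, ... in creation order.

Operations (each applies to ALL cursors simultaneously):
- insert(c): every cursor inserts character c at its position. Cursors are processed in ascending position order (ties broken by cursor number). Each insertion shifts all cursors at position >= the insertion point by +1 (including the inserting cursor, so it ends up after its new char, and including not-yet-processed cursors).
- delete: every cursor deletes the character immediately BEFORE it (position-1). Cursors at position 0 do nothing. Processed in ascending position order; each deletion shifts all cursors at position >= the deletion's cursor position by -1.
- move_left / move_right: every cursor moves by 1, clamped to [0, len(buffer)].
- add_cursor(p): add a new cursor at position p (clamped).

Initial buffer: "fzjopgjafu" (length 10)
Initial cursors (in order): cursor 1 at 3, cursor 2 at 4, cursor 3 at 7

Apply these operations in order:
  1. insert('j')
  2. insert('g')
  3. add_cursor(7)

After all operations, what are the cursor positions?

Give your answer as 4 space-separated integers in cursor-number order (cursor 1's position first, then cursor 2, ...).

After op 1 (insert('j')): buffer="fzjjojpgjjafu" (len 13), cursors c1@4 c2@6 c3@10, authorship ...1.2...3...
After op 2 (insert('g')): buffer="fzjjgojgpgjjgafu" (len 16), cursors c1@5 c2@8 c3@13, authorship ...11.22...33...
After op 3 (add_cursor(7)): buffer="fzjjgojgpgjjgafu" (len 16), cursors c1@5 c4@7 c2@8 c3@13, authorship ...11.22...33...

Answer: 5 8 13 7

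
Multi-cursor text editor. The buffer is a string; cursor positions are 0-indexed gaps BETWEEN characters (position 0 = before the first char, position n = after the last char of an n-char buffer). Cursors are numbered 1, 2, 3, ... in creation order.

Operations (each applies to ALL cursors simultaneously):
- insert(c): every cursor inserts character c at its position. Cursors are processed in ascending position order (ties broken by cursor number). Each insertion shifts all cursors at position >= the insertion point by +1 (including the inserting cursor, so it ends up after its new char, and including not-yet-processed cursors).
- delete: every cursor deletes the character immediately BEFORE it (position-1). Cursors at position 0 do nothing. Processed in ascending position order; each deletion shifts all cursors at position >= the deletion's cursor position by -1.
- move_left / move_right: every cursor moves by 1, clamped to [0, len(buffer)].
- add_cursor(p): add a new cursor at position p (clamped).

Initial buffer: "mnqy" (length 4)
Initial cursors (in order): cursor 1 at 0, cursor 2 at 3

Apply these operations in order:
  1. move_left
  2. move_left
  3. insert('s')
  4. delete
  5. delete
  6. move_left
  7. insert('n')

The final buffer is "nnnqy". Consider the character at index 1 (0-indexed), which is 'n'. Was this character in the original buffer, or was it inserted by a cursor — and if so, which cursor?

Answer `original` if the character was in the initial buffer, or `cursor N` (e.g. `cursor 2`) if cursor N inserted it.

After op 1 (move_left): buffer="mnqy" (len 4), cursors c1@0 c2@2, authorship ....
After op 2 (move_left): buffer="mnqy" (len 4), cursors c1@0 c2@1, authorship ....
After op 3 (insert('s')): buffer="smsnqy" (len 6), cursors c1@1 c2@3, authorship 1.2...
After op 4 (delete): buffer="mnqy" (len 4), cursors c1@0 c2@1, authorship ....
After op 5 (delete): buffer="nqy" (len 3), cursors c1@0 c2@0, authorship ...
After op 6 (move_left): buffer="nqy" (len 3), cursors c1@0 c2@0, authorship ...
After op 7 (insert('n')): buffer="nnnqy" (len 5), cursors c1@2 c2@2, authorship 12...
Authorship (.=original, N=cursor N): 1 2 . . .
Index 1: author = 2

Answer: cursor 2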